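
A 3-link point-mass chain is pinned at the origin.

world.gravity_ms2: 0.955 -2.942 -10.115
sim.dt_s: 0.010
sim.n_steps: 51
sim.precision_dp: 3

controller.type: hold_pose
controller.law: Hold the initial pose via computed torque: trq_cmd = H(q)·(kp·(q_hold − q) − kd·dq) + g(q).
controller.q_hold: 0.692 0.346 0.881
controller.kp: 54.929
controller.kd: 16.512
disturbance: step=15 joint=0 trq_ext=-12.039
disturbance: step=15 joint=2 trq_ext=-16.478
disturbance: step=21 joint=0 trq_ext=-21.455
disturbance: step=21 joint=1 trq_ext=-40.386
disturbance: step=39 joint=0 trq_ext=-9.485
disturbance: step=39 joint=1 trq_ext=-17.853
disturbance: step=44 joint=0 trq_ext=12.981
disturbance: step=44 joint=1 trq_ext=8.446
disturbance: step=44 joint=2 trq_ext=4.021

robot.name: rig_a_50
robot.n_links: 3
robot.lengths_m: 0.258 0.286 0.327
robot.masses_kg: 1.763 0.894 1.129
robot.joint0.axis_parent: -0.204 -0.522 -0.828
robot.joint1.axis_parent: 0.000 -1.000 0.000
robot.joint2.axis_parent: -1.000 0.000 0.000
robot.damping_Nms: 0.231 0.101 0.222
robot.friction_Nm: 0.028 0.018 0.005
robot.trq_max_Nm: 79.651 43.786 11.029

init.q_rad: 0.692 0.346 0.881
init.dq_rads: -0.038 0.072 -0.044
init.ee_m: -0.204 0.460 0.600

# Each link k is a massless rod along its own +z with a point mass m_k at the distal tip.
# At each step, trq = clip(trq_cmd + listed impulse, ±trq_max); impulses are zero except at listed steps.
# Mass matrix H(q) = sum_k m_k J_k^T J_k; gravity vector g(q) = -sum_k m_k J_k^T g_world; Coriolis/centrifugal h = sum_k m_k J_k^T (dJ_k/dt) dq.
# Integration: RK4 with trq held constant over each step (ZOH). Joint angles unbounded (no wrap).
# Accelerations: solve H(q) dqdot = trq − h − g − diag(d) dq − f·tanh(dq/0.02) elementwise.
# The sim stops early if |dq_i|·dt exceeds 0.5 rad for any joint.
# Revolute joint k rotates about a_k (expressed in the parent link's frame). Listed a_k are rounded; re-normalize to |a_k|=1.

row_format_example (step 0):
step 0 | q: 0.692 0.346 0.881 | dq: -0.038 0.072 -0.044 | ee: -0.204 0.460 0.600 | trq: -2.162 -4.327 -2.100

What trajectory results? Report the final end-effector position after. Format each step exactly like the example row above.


step 1 | q: 0.692 0.347 0.881 | dq: -0.029 0.058 -0.038 | ee: -0.204 0.460 0.600 | trq: -2.172 -4.287 -2.120
step 2 | q: 0.691 0.347 0.880 | dq: -0.021 0.046 -0.032 | ee: -0.204 0.460 0.600 | trq: -2.179 -4.253 -2.137
step 3 | q: 0.691 0.348 0.880 | dq: -0.015 0.036 -0.027 | ee: -0.205 0.460 0.600 | trq: -2.185 -4.223 -2.151
step 4 | q: 0.691 0.348 0.880 | dq: -0.010 0.028 -0.023 | ee: -0.205 0.460 0.600 | trq: -2.189 -4.197 -2.164
step 5 | q: 0.691 0.348 0.879 | dq: -0.007 0.021 -0.019 | ee: -0.205 0.460 0.600 | trq: -2.192 -4.174 -2.175
step 6 | q: 0.691 0.348 0.879 | dq: -0.004 0.015 -0.015 | ee: -0.205 0.460 0.600 | trq: -2.193 -4.154 -2.184
step 7 | q: 0.691 0.348 0.879 | dq: -0.002 0.011 -0.011 | ee: -0.205 0.460 0.600 | trq: -2.194 -4.138 -2.192
step 8 | q: 0.691 0.349 0.879 | dq: -0.001 0.007 -0.008 | ee: -0.205 0.460 0.600 | trq: -2.194 -4.124 -2.199
step 9 | q: 0.691 0.349 0.879 | dq: -0.000 0.005 -0.006 | ee: -0.205 0.461 0.600 | trq: -2.194 -4.112 -2.205
step 10 | q: 0.691 0.349 0.879 | dq: 0.000 0.002 -0.004 | ee: -0.205 0.461 0.600 | trq: -2.193 -4.101 -2.209
step 11 | q: 0.691 0.349 0.879 | dq: 0.001 0.000 -0.002 | ee: -0.205 0.461 0.600 | trq: -2.193 -4.093 -2.214
step 12 | q: 0.691 0.349 0.879 | dq: 0.001 -0.001 -0.000 | ee: -0.205 0.461 0.600 | trq: -2.192 -4.086 -2.217
step 13 | q: 0.691 0.349 0.879 | dq: 0.001 -0.002 0.001 | ee: -0.205 0.461 0.600 | trq: -2.191 -4.079 -2.220
step 14 | q: 0.691 0.349 0.879 | dq: 0.001 -0.003 0.002 | ee: -0.205 0.461 0.600 | trq: -2.191 -4.074 -2.223
step 15 | q: 0.691 0.349 0.879 | dq: 0.002 -0.004 0.003 | ee: -0.205 0.461 0.600 | trq: -14.229 -4.069 -11.029
step 16 | q: 0.689 0.350 0.877 | dq: -0.449 0.235 -0.391 | ee: -0.206 0.460 0.601 | trq: -0.178 -4.068 -0.749
step 17 | q: 0.685 0.352 0.873 | dq: -0.365 0.190 -0.323 | ee: -0.208 0.459 0.601 | trq: -0.464 -4.074 -0.950
step 18 | q: 0.681 0.354 0.871 | dq: -0.294 0.152 -0.265 | ee: -0.210 0.458 0.602 | trq: -0.710 -4.078 -1.124
step 19 | q: 0.679 0.355 0.868 | dq: -0.234 0.120 -0.215 | ee: -0.211 0.457 0.603 | trq: -0.923 -4.079 -1.274
step 20 | q: 0.677 0.356 0.866 | dq: -0.183 0.092 -0.173 | ee: -0.212 0.457 0.603 | trq: -1.107 -4.079 -1.405
step 21 | q: 0.675 0.357 0.865 | dq: -0.140 0.069 -0.136 | ee: -0.212 0.456 0.604 | trq: -22.720 -43.786 -1.518
step 22 | q: 0.674 0.352 0.863 | dq: -0.122 -1.062 -0.097 | ee: -0.211 0.455 0.606 | trq: 2.215 2.619 -1.614
step 23 | q: 0.673 0.342 0.863 | dq: -0.089 -0.889 -0.085 | ee: -0.208 0.453 0.609 | trq: 1.640 1.781 -1.690
step 24 | q: 0.672 0.334 0.862 | dq: -0.062 -0.738 -0.069 | ee: -0.206 0.451 0.612 | trq: 1.137 1.050 -1.763
step 25 | q: 0.671 0.327 0.861 | dq: -0.039 -0.608 -0.052 | ee: -0.204 0.449 0.615 | trq: 0.699 0.410 -1.831
step 26 | q: 0.671 0.322 0.861 | dq: -0.021 -0.496 -0.035 | ee: -0.202 0.448 0.616 | trq: 0.318 -0.149 -1.893
step 27 | q: 0.671 0.317 0.860 | dq: -0.007 -0.399 -0.019 | ee: -0.201 0.447 0.618 | trq: -0.014 -0.638 -1.949
step 28 | q: 0.671 0.314 0.860 | dq: 0.004 -0.315 -0.005 | ee: -0.200 0.446 0.619 | trq: -0.300 -1.065 -1.998
step 29 | q: 0.671 0.311 0.860 | dq: 0.012 -0.243 0.009 | ee: -0.199 0.446 0.620 | trq: -0.548 -1.439 -2.041
step 30 | q: 0.671 0.309 0.861 | dq: 0.019 -0.181 0.020 | ee: -0.198 0.445 0.621 | trq: -0.763 -1.766 -2.077
step 31 | q: 0.671 0.307 0.861 | dq: 0.024 -0.128 0.029 | ee: -0.197 0.445 0.621 | trq: -0.949 -2.052 -2.108
step 32 | q: 0.672 0.306 0.861 | dq: 0.028 -0.084 0.037 | ee: -0.197 0.445 0.621 | trq: -1.112 -2.303 -2.135
step 33 | q: 0.672 0.305 0.861 | dq: 0.032 -0.046 0.043 | ee: -0.197 0.445 0.621 | trq: -1.253 -2.522 -2.158
step 34 | q: 0.672 0.305 0.862 | dq: 0.035 -0.014 0.047 | ee: -0.196 0.445 0.621 | trq: -1.376 -2.713 -2.177
step 35 | q: 0.673 0.305 0.862 | dq: 0.038 0.012 0.050 | ee: -0.196 0.445 0.621 | trq: -1.483 -2.878 -2.193
step 36 | q: 0.673 0.305 0.863 | dq: 0.041 0.033 0.052 | ee: -0.196 0.445 0.621 | trq: -1.576 -3.020 -2.207
step 37 | q: 0.673 0.306 0.863 | dq: 0.043 0.050 0.052 | ee: -0.196 0.446 0.620 | trq: -1.657 -3.143 -2.218
step 38 | q: 0.674 0.306 0.864 | dq: 0.045 0.064 0.053 | ee: -0.196 0.446 0.620 | trq: -1.727 -3.251 -2.227
step 39 | q: 0.674 0.307 0.865 | dq: 0.046 0.075 0.053 | ee: -0.196 0.446 0.620 | trq: -11.273 -21.199 -2.235
step 40 | q: 0.675 0.305 0.865 | dq: 0.045 -0.419 0.054 | ee: -0.196 0.446 0.620 | trq: -0.242 -0.420 -2.245
step 41 | q: 0.675 0.302 0.866 | dq: 0.043 -0.324 0.054 | ee: -0.194 0.446 0.621 | trq: -0.490 -0.872 -2.254
step 42 | q: 0.676 0.299 0.866 | dq: 0.042 -0.243 0.054 | ee: -0.193 0.445 0.622 | trq: -0.707 -1.267 -2.263
step 43 | q: 0.676 0.297 0.867 | dq: 0.040 -0.175 0.054 | ee: -0.192 0.445 0.622 | trq: -0.896 -1.612 -2.271
step 44 | q: 0.677 0.295 0.867 | dq: 0.039 -0.116 0.054 | ee: -0.192 0.445 0.622 | trq: 11.919 6.531 1.743
step 45 | q: 0.679 0.294 0.868 | dq: 0.536 -0.090 0.041 | ee: -0.191 0.445 0.622 | trq: -3.383 -3.607 -2.957
step 46 | q: 0.684 0.294 0.868 | dq: 0.442 -0.038 0.048 | ee: -0.191 0.447 0.621 | trq: -3.214 -3.667 -2.866
step 47 | q: 0.688 0.293 0.869 | dq: 0.363 0.004 0.052 | ee: -0.190 0.448 0.620 | trq: -3.068 -3.716 -2.787
step 48 | q: 0.692 0.294 0.869 | dq: 0.298 0.036 0.053 | ee: -0.190 0.449 0.620 | trq: -2.943 -3.753 -2.718
step 49 | q: 0.694 0.294 0.870 | dq: 0.243 0.062 0.052 | ee: -0.190 0.450 0.619 | trq: -2.835 -3.783 -2.657
step 50 | q: 0.696 0.295 0.870 | dq: 0.197 0.083 0.051 | ee: -0.190 0.451 0.618 | trq: -2.743 -3.809 -2.604
step 51 | q: 0.698 0.296 0.871 | dq: 0.158 0.099 0.049 | ee: -0.190 0.451 0.617
final ee position (m): -0.190 0.451 0.617


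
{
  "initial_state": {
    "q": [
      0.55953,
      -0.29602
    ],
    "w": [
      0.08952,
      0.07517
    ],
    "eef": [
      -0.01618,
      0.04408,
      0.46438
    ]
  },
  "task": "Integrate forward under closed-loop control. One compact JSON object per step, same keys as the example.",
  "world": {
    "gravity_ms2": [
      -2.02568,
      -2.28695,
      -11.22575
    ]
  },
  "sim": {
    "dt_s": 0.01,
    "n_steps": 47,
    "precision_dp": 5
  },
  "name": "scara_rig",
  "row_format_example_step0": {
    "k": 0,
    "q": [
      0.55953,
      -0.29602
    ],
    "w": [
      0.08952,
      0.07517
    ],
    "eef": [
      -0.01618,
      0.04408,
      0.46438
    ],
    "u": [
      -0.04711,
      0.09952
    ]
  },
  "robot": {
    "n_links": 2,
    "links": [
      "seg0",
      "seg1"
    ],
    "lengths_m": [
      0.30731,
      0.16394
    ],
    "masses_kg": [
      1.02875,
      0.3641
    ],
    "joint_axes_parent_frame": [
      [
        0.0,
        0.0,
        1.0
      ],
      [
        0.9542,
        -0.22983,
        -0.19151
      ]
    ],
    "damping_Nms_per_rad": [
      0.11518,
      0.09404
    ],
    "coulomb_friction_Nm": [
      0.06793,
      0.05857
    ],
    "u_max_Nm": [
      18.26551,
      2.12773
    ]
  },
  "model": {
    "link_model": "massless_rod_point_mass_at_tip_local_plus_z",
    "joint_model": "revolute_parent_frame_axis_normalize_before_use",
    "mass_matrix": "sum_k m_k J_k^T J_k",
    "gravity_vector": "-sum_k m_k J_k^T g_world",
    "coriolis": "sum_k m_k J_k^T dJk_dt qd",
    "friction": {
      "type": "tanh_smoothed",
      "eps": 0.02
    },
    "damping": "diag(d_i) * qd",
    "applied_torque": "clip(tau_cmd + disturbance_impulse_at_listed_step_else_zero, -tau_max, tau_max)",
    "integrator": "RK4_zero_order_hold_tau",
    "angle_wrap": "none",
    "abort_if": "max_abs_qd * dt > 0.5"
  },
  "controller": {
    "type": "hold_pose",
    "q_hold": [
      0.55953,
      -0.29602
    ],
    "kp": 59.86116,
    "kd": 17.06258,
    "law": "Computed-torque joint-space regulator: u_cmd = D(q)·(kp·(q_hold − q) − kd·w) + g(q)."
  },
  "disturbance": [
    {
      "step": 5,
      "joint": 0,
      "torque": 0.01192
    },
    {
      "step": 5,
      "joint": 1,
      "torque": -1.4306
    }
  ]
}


{"k":1,"q":[0.55777,-0.29568],"w":[0.32597,0.01735],"eef":[-0.01608,0.04406,0.4644],"u":[-0.05023,0.10844]}
{"k":2,"q":[0.55706,-0.29568],"w":[0.37779,0.00659],"eef":[-0.01605,0.04407,0.4644],"u":[-0.05091,0.11013]}
{"k":3,"q":[0.55658,-0.29574],"w":[0.38731,0.002],"eef":[-0.01603,0.04409,0.46439],"u":[-0.05102,0.11087]}
{"k":4,"q":[0.55615,-0.29581],"w":[0.3883,0.00104],"eef":[-0.01602,0.04411,0.46439],"u":[-0.05102,0.11105]}
{"k":5,"q":[0.55573,-0.29589],"w":[0.38806,0.00111],"eef":[-0.016,0.04413,0.46439],"u":[-0.03908,-1.31953]}
{"k":6,"q":[0.55537,-0.30307],"w":[0.39981,-1.39834],"eef":[-0.01639,0.04516,0.46405],"u":[-0.05448,0.34502]}
{"k":7,"q":[0.55524,-0.31495],"w":[0.33971,-0.98198],"eef":[-0.01707,0.04686,0.46348],"u":[-0.05537,0.29266]}
{"k":8,"q":[0.55516,-0.32318],"w":[0.29256,-0.66412],"eef":[-0.01753,0.04803,0.46307],"u":[-0.05573,0.25162]}
{"k":9,"q":[0.55505,-0.32861],"w":[0.26287,-0.42199],"eef":[-0.01784,0.0488,0.4628],"u":[-0.05587,0.21932]}
{"k":10,"q":[0.55488,-0.33192],"w":[0.24481,-0.23809],"eef":[-0.01802,0.04927,0.46263],"u":[-0.05586,0.19377]}
{"k":11,"q":[0.55469,-0.33361],"w":[0.23422,-0.09893],"eef":[-0.0181,0.04951,0.46254],"u":[-0.05573,0.17343]}
{"k":12,"q":[0.55446,-0.3341],"w":[0.22814,0.0002],"eef":[-0.01812,0.04958,0.46252],"u":[-0.05553,0.15803]}
{"k":13,"q":[0.55418,-0.33408],"w":[0.22346,0.01486],"eef":[-0.01811,0.04959,0.46252],"u":[-0.05539,0.1556]}
{"k":14,"q":[0.55387,-0.33402],"w":[0.22379,0.01838],"eef":[-0.01809,0.04958,0.46252],"u":[-0.05536,0.15492]}
{"k":15,"q":[0.55357,-0.33395],"w":[0.22412,0.0195],"eef":[-0.01807,0.04958,0.46253],"u":[-0.05532,0.1546]}
{"k":16,"q":[0.55326,-0.33387],"w":[0.22445,0.01979],"eef":[-0.01805,0.04957,0.46253],"u":[-0.05528,0.1544]}
{"k":17,"q":[0.55295,-0.33378],"w":[0.22481,0.01984],"eef":[-0.01803,0.04957,0.46253],"u":[-0.05525,0.15425]}
{"k":18,"q":[0.55265,-0.3337],"w":[0.22518,0.01983],"eef":[-0.01801,0.04956,0.46254],"u":[-0.05521,0.1541]}
{"k":19,"q":[0.55234,-0.33362],"w":[0.22555,0.01981],"eef":[-0.01799,0.04955,0.46254],"u":[-0.05518,0.15395]}
{"k":20,"q":[0.55204,-0.33354],"w":[0.22592,0.01978],"eef":[-0.01797,0.04955,0.46255],"u":[-0.05514,0.15381]}
{"k":21,"q":[0.55174,-0.33346],"w":[0.2263,0.01975],"eef":[-0.01795,0.04954,0.46255],"u":[-0.05511,0.15367]}
{"k":22,"q":[0.55144,-0.33338],"w":[0.22667,0.01971],"eef":[-0.01793,0.04954,0.46255],"u":[-0.05507,0.15353]}
{"k":23,"q":[0.55114,-0.3333],"w":[0.22704,0.01968],"eef":[-0.01791,0.04953,0.46256],"u":[-0.05504,0.15339]}
{"k":24,"q":[0.55084,-0.33322],"w":[0.22741,0.01965],"eef":[-0.01789,0.04952,0.46256],"u":[-0.055,0.15325]}
{"k":25,"q":[0.55055,-0.33314],"w":[0.22777,0.01962],"eef":[-0.01787,0.04952,0.46257],"u":[-0.05497,0.15311]}
{"k":26,"q":[0.55025,-0.33306],"w":[0.22814,0.01959],"eef":[-0.01785,0.04951,0.46257],"u":[-0.05494,0.15297]}
{"k":27,"q":[0.54996,-0.33298],"w":[0.22851,0.01956],"eef":[-0.01783,0.04951,0.46258],"u":[-0.0549,0.15283]}
{"k":28,"q":[0.54967,-0.3329],"w":[0.22887,0.01953],"eef":[-0.01782,0.0495,0.46258],"u":[-0.05487,0.15269]}
{"k":29,"q":[0.54938,-0.33282],"w":[0.22923,0.0195],"eef":[-0.0178,0.04949,0.46258],"u":[-0.05484,0.15255]}
{"k":30,"q":[0.54909,-0.33274],"w":[0.2296,0.01947],"eef":[-0.01778,0.04949,0.46259],"u":[-0.0548,0.15241]}
{"k":31,"q":[0.5488,-0.33266],"w":[0.22996,0.01944],"eef":[-0.01776,0.04948,0.46259],"u":[-0.05477,0.15228]}
{"k":32,"q":[0.54851,-0.33258],"w":[0.23032,0.01941],"eef":[-0.01774,0.04948,0.4626],"u":[-0.05474,0.15214]}
{"k":33,"q":[0.54822,-0.3325],"w":[0.23067,0.01938],"eef":[-0.01772,0.04947,0.4626],"u":[-0.0547,0.15201]}
{"k":34,"q":[0.54794,-0.33243],"w":[0.23103,0.01935],"eef":[-0.0177,0.04946,0.4626],"u":[-0.05467,0.15187]}
{"k":35,"q":[0.54765,-0.33235],"w":[0.23139,0.01932],"eef":[-0.01768,0.04946,0.46261],"u":[-0.05464,0.15174]}
{"k":36,"q":[0.54737,-0.33227],"w":[0.23174,0.01929],"eef":[-0.01767,0.04945,0.46261],"u":[-0.05461,0.1516]}
{"k":37,"q":[0.54709,-0.3322],"w":[0.2321,0.01926],"eef":[-0.01765,0.04945,0.46262],"u":[-0.05457,0.15147]}
{"k":38,"q":[0.54681,-0.33212],"w":[0.23245,0.01922],"eef":[-0.01763,0.04944,0.46262],"u":[-0.05454,0.15134]}
{"k":39,"q":[0.54653,-0.33204],"w":[0.2328,0.01919],"eef":[-0.01761,0.04943,0.46262],"u":[-0.05451,0.1512]}
{"k":40,"q":[0.54625,-0.33197],"w":[0.23315,0.01916],"eef":[-0.01759,0.04943,0.46263],"u":[-0.05448,0.15107]}
{"k":41,"q":[0.54597,-0.33189],"w":[0.2335,0.01913],"eef":[-0.01758,0.04942,0.46263],"u":[-0.05444,0.15094]}
{"k":42,"q":[0.5457,-0.33182],"w":[0.23385,0.0191],"eef":[-0.01756,0.04942,0.46264],"u":[-0.05441,0.15081]}
{"k":43,"q":[0.54542,-0.33174],"w":[0.23419,0.01907],"eef":[-0.01754,0.04941,0.46264],"u":[-0.05438,0.15068]}
{"k":44,"q":[0.54515,-0.33167],"w":[0.23454,0.01904],"eef":[-0.01752,0.04941,0.46264],"u":[-0.05435,0.15055]}
{"k":45,"q":[0.54488,-0.33159],"w":[0.23488,0.01901],"eef":[-0.01751,0.0494,0.46265],"u":[-0.05432,0.15042]}
{"k":46,"q":[0.5446,-0.33152],"w":[0.23523,0.01898],"eef":[-0.01749,0.04939,0.46265],"u":[-0.05429,0.15029]}
{"k":47,"q":[0.54433,-0.33145],"w":[0.23557,0.01896],"eef":[-0.01747,0.04939,0.46265]}


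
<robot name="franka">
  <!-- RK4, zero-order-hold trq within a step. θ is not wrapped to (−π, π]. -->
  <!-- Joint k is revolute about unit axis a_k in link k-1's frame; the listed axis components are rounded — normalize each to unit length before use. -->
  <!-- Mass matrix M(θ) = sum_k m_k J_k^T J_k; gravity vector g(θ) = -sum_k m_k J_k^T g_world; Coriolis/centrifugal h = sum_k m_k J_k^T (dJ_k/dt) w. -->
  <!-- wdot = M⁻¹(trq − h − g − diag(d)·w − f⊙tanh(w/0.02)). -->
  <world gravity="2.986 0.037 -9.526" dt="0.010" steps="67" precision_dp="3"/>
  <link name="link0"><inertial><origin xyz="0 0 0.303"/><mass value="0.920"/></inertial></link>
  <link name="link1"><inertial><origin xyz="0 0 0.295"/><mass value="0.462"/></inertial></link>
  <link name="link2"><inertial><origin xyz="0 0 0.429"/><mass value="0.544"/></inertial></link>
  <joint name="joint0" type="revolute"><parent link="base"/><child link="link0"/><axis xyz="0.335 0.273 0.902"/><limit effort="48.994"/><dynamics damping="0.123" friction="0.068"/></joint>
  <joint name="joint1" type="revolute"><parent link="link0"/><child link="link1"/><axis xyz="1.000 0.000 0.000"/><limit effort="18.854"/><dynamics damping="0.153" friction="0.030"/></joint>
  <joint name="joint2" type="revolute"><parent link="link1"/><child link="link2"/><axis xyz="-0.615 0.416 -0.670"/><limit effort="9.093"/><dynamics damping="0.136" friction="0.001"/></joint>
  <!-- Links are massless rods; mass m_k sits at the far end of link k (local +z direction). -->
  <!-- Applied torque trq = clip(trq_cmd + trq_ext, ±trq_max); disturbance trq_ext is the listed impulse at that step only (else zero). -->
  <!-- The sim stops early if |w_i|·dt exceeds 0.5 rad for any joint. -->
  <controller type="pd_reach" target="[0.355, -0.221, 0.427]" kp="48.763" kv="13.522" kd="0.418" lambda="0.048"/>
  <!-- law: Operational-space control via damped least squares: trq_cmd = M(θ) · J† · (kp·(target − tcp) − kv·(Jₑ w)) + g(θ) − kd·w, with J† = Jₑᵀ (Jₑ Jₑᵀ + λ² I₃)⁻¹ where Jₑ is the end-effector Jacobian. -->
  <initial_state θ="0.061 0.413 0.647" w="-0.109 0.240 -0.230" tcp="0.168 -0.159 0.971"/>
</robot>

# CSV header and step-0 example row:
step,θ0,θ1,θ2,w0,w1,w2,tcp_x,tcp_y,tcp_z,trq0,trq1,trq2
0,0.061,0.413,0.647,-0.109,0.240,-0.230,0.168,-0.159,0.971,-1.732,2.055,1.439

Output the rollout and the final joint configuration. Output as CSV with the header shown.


step,θ0,θ1,θ2,w0,w1,w2,tcp_x,tcp_y,tcp_z,trq0,trq1,trq2
1,0.056,0.419,0.654,-0.928,1.012,1.584,0.168,-0.161,0.970,-1.688,1.236,0.437
2,0.044,0.431,0.674,-1.315,1.399,2.473,0.168,-0.163,0.967,-1.727,0.626,-0.013
3,0.030,0.446,0.701,-1.490,1.586,2.909,0.169,-0.166,0.964,-1.788,0.152,-0.208
4,0.015,0.463,0.731,-1.562,1.671,3.125,0.171,-0.168,0.960,-1.846,-0.228,-0.288
5,-0.001,0.480,0.763,-1.581,1.701,3.234,0.172,-0.171,0.956,-1.894,-0.538,-0.320
6,-0.016,0.497,0.796,-1.573,1.701,3.288,0.174,-0.174,0.952,-1.930,-0.795,-0.335
7,-0.032,0.513,0.829,-1.551,1.681,3.315,0.175,-0.177,0.947,-1.955,-1.007,-0.346
8,-0.047,0.530,0.862,-1.521,1.649,3.325,0.177,-0.181,0.942,-1.969,-1.183,-0.359
9,-0.062,0.546,0.895,-1.486,1.609,3.326,0.179,-0.184,0.937,-1.977,-1.328,-0.377
10,-0.077,0.562,0.929,-1.447,1.562,3.321,0.181,-0.187,0.931,-1.979,-1.448,-0.400
11,-0.091,0.578,0.962,-1.407,1.510,3.311,0.183,-0.190,0.926,-1.978,-1.546,-0.429
12,-0.105,0.592,0.995,-1.365,1.455,3.298,0.185,-0.193,0.920,-1.974,-1.625,-0.462
13,-0.119,0.607,1.028,-1.322,1.397,3.282,0.187,-0.196,0.915,-1.968,-1.689,-0.498
14,-0.132,0.620,1.060,-1.279,1.337,3.263,0.189,-0.199,0.909,-1.961,-1.740,-0.539
15,-0.144,0.633,1.093,-1.236,1.275,3.243,0.191,-0.202,0.903,-1.954,-1.780,-0.581
16,-0.156,0.646,1.125,-1.192,1.213,3.221,0.194,-0.205,0.897,-1.948,-1.811,-0.626
17,-0.168,0.658,1.157,-1.149,1.150,3.196,0.196,-0.207,0.891,-1.942,-1.834,-0.673
18,-0.179,0.669,1.189,-1.105,1.087,3.170,0.199,-0.210,0.885,-1.936,-1.850,-0.720
19,-0.190,0.679,1.221,-1.062,1.023,3.143,0.201,-0.212,0.878,-1.932,-1.861,-0.768
20,-0.200,0.689,1.252,-1.019,0.960,3.114,0.204,-0.214,0.872,-1.928,-1.868,-0.817
21,-0.210,0.699,1.283,-0.976,0.898,3.083,0.206,-0.216,0.866,-1.926,-1.871,-0.865
22,-0.220,0.707,1.313,-0.934,0.836,3.052,0.209,-0.218,0.859,-1.924,-1.870,-0.913
23,-0.229,0.715,1.344,-0.892,0.775,3.019,0.212,-0.220,0.853,-1.923,-1.868,-0.960
24,-0.238,0.723,1.374,-0.851,0.715,2.985,0.214,-0.222,0.846,-1.923,-1.863,-1.006
25,-0.246,0.730,1.403,-0.810,0.655,2.950,0.217,-0.224,0.840,-1.923,-1.857,-1.051
26,-0.254,0.736,1.433,-0.770,0.597,2.914,0.220,-0.225,0.833,-1.924,-1.850,-1.094
27,-0.261,0.742,1.462,-0.730,0.540,2.877,0.223,-0.227,0.827,-1.926,-1.842,-1.137
28,-0.269,0.747,1.490,-0.691,0.484,2.839,0.225,-0.228,0.820,-1.928,-1.833,-1.177
29,-0.275,0.751,1.518,-0.652,0.430,2.800,0.228,-0.230,0.814,-1.931,-1.824,-1.216
30,-0.282,0.755,1.546,-0.614,0.377,2.761,0.231,-0.231,0.807,-1.934,-1.814,-1.253
31,-0.288,0.759,1.574,-0.576,0.325,2.722,0.234,-0.232,0.801,-1.937,-1.804,-1.288
32,-0.293,0.762,1.601,-0.540,0.275,2.682,0.237,-0.233,0.795,-1.941,-1.794,-1.322
33,-0.298,0.764,1.627,-0.504,0.226,2.641,0.239,-0.234,0.788,-1.944,-1.785,-1.353
34,-0.303,0.766,1.653,-0.468,0.179,2.600,0.242,-0.235,0.782,-1.948,-1.775,-1.383
35,-0.308,0.768,1.679,-0.433,0.134,2.559,0.245,-0.236,0.776,-1.952,-1.766,-1.410
36,-0.312,0.769,1.705,-0.399,0.089,2.517,0.248,-0.237,0.769,-1.955,-1.757,-1.435
37,-0.316,0.770,1.730,-0.366,0.047,2.476,0.250,-0.238,0.763,-1.959,-1.748,-1.459
38,-0.319,0.770,1.754,-0.334,0.006,2.434,0.253,-0.238,0.757,-1.963,-1.740,-1.480
39,-0.322,0.770,1.778,-0.302,-0.030,2.390,0.256,-0.239,0.751,-1.966,-1.739,-1.499
40,-0.325,0.769,1.802,-0.271,-0.064,2.347,0.258,-0.240,0.745,-1.969,-1.740,-1.516
41,-0.328,0.769,1.825,-0.240,-0.097,2.304,0.261,-0.240,0.739,-1.973,-1.739,-1.532
42,-0.330,0.767,1.848,-0.211,-0.129,2.261,0.263,-0.241,0.734,-1.976,-1.738,-1.546
43,-0.332,0.766,1.870,-0.182,-0.159,2.219,0.266,-0.242,0.728,-1.979,-1.737,-1.558
44,-0.334,0.764,1.892,-0.155,-0.189,2.177,0.268,-0.242,0.722,-1.981,-1.735,-1.569
45,-0.335,0.762,1.914,-0.128,-0.217,2.136,0.271,-0.243,0.717,-1.984,-1.733,-1.578
46,-0.336,0.760,1.935,-0.102,-0.244,2.095,0.273,-0.243,0.711,-1.987,-1.731,-1.585
47,-0.337,0.757,1.956,-0.077,-0.269,2.054,0.275,-0.244,0.706,-1.990,-1.728,-1.591
48,-0.338,0.755,1.976,-0.052,-0.294,2.014,0.277,-0.244,0.700,-1.992,-1.726,-1.596
49,-0.338,0.751,1.996,-0.029,-0.317,1.975,0.280,-0.244,0.695,-1.994,-1.723,-1.599
50,-0.338,0.748,2.016,-0.008,-0.339,1.937,0.282,-0.245,0.690,-1.993,-1.721,-1.601
51,-0.338,0.745,2.035,0.009,-0.361,1.902,0.284,-0.245,0.685,-1.985,-1.718,-1.602
52,-0.338,0.741,2.054,0.024,-0.382,1.869,0.286,-0.246,0.680,-1.971,-1.715,-1.603
53,-0.338,0.737,2.072,0.038,-0.401,1.836,0.288,-0.246,0.675,-1.957,-1.713,-1.602
54,-0.337,0.733,2.090,0.052,-0.420,1.803,0.290,-0.246,0.671,-1.944,-1.711,-1.599
55,-0.337,0.729,2.108,0.066,-0.437,1.768,0.291,-0.246,0.666,-1.932,-1.708,-1.595
56,-0.336,0.724,2.126,0.081,-0.453,1.734,0.293,-0.247,0.661,-1.923,-1.706,-1.589
57,-0.335,0.720,2.143,0.095,-0.468,1.699,0.295,-0.247,0.657,-1.915,-1.703,-1.582
58,-0.334,0.715,2.160,0.109,-0.482,1.665,0.297,-0.247,0.653,-1.908,-1.701,-1.574
59,-0.333,0.710,2.176,0.123,-0.495,1.631,0.298,-0.248,0.649,-1.902,-1.698,-1.565
60,-0.332,0.705,2.192,0.137,-0.508,1.598,0.300,-0.248,0.644,-1.896,-1.696,-1.555
61,-0.330,0.700,2.208,0.150,-0.519,1.566,0.301,-0.248,0.640,-1.892,-1.693,-1.544
62,-0.329,0.695,2.224,0.163,-0.530,1.534,0.303,-0.248,0.637,-1.888,-1.690,-1.533
63,-0.327,0.689,2.239,0.176,-0.540,1.503,0.304,-0.248,0.633,-1.885,-1.688,-1.521
64,-0.325,0.684,2.254,0.188,-0.550,1.472,0.306,-0.249,0.629,-1.883,-1.685,-1.509
65,-0.323,0.678,2.268,0.199,-0.559,1.442,0.307,-0.249,0.626,-1.880,-1.682,-1.496
66,-0.321,0.673,2.283,0.210,-0.567,1.413,0.308,-0.249,0.622,-1.878,-1.679,-1.483
67,-0.319,0.667,2.297,0.221,-0.574,1.385,0.310,-0.249,0.619,,,
# final θ (rad): -0.319 0.667 2.297


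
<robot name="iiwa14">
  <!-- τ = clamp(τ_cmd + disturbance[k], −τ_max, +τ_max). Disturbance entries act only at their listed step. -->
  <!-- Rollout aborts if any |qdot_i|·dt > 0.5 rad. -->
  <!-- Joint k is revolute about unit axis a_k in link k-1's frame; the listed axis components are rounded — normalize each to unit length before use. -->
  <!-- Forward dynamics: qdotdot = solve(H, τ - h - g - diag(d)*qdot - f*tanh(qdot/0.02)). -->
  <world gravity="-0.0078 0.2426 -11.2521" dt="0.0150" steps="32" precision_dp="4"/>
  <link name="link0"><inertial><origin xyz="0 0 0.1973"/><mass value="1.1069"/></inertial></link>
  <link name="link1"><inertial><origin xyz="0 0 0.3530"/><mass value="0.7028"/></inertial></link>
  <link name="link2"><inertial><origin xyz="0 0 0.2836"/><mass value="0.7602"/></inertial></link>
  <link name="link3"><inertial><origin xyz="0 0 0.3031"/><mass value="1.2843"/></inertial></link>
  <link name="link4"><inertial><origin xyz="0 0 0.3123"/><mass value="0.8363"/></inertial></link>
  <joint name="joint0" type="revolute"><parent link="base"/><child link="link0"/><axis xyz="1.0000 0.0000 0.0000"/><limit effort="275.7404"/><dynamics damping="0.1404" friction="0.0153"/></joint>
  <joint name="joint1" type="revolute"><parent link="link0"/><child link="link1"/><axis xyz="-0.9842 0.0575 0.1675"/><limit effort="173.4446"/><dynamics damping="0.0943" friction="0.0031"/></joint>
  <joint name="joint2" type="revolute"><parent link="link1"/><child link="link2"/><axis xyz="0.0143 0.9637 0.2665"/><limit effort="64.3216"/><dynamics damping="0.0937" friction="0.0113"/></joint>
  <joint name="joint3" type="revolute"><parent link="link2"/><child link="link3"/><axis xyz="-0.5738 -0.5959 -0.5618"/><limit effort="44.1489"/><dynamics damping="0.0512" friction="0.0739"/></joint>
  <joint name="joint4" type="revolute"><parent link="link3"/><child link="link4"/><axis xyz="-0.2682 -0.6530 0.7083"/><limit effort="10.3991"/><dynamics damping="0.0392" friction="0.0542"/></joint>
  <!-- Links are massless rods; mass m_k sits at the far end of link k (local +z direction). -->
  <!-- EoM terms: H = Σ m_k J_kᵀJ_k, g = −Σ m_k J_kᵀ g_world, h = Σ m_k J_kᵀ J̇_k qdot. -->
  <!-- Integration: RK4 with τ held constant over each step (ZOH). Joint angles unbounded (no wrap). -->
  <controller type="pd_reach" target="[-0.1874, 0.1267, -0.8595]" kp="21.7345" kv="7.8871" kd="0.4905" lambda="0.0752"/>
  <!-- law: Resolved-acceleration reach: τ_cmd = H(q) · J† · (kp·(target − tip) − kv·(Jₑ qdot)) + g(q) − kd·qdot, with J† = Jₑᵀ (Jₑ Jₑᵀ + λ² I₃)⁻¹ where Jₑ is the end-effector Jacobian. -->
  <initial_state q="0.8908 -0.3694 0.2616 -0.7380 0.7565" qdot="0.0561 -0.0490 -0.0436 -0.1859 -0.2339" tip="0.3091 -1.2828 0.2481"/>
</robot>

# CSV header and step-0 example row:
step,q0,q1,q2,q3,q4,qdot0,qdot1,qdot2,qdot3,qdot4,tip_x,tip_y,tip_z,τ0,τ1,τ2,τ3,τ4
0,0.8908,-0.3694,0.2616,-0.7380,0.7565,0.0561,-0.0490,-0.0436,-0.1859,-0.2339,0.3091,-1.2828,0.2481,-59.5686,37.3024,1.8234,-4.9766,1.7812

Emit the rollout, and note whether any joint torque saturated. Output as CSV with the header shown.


step,q0,q1,q2,q3,q4,qdot0,qdot1,qdot2,qdot3,qdot4,tip_x,tip_y,tip_z,τ0,τ1,τ2,τ3,τ4
1,0.8822,-0.3788,0.2579,-0.7537,0.7641,-1.1937,-1.1952,-0.4521,-1.8961,1.2239,0.3092,-1.2800,0.2433,-56.9634,37.2256,1.5707,-3.2590,0.8446
2,0.8568,-0.4038,0.2487,-0.7916,0.7887,-2.1857,-2.1373,-0.7531,-3.1133,2.0412,0.3078,-1.2722,0.2345,-52.4919,35.2085,0.9207,-2.0925,0.3934
3,0.8186,-0.4411,0.2357,-0.8449,0.8230,-2.9018,-2.8392,-0.9723,-3.9508,2.5278,0.3053,-1.2602,0.2231,-46.9985,32.0452,0.1646,-1.3083,0.1726
4,0.7715,-0.4874,0.2198,-0.9085,0.8632,-3.3823,-3.3369,-1.1250,-4.4931,2.8376,0.3019,-1.2443,0.2099,-41.2269,28.4414,-0.5466,-0.7655,0.0576
5,0.7185,-0.5399,0.2020,-0.9785,0.9074,-3.6806,-3.6810,-1.2232,-4.8083,3.0529,0.2979,-1.2249,0.1955,-35.7129,24.9071,-1.1530,-0.3605,-0.0161
6,0.6622,-0.5968,0.1832,-1.0520,0.9544,-3.8453,-3.9166,-1.2782,-4.9528,3.2155,0.2931,-1.2026,0.1802,-30.7597,21.7373,-1.6468,-0.0267,-0.0804
7,0.6040,-0.6566,0.1637,-1.1266,1.0035,-3.9145,-4.0776,-1.3008,-4.9722,3.3449,0.2876,-1.1778,0.1642,-26.4874,19.0582,-2.0419,0.2720,-0.1496
8,0.5454,-0.7185,0.1441,-1.2009,1.0545,-3.9159,-4.1875,-1.3007,-4.9022,3.4492,0.2816,-1.1509,0.1476,-22.9014,16.8896,-2.3566,0.5495,-0.2285
9,0.4871,-0.7818,0.1246,-1.2735,1.1068,-3.8689,-4.2619,-1.2857,-4.7696,3.5315,0.2750,-1.1222,0.1305,-19.9487,15.1956,-2.6057,0.8064,-0.3173
10,0.4298,-0.8459,0.1054,-1.3439,1.1602,-3.7869,-4.3112,-1.2623,-4.5948,3.5925,0.2681,-1.0921,0.1129,-17.5545,13.9176,-2.7991,1.0362,-0.4135
11,0.3739,-0.9107,0.0866,-1.4114,1.2144,-3.6787,-4.3418,-1.2353,-4.3922,3.6325,0.2607,-1.0611,0.0949,-15.6417,12.9924,-2.9425,1.2296,-0.5134
12,0.3198,-0.9759,0.0682,-1.4758,1.2690,-3.5503,-4.3578,-1.2086,-4.1727,3.6519,0.2531,-1.0292,0.0766,-14.1400,12.3609,-3.0391,1.3775,-0.6127
13,0.2677,-1.0412,0.0502,-1.5367,1.3238,-3.4058,-4.3618,-1.1849,-3.9440,3.6511,0.2452,-0.9969,0.0579,-12.9890,11.9717,-3.0903,1.4718,-0.7067
14,0.2179,-1.1065,0.0325,-1.5942,1.3784,-3.2477,-4.3553,-1.1663,-3.7115,3.6306,0.2372,-0.9643,0.0390,-12.1386,11.7818,-3.0972,1.5065,-0.7910
15,0.1705,-1.1716,0.0150,-1.6482,1.4325,-3.0777,-4.3388,-1.1543,-3.4795,3.5913,0.2291,-0.9316,0.0198,-11.5472,11.7555,-3.0608,1.4778,-0.8612
16,0.1258,-1.2364,-0.0023,-1.6988,1.4860,-2.8966,-4.3126,-1.1502,-3.2506,3.5340,0.2208,-0.8992,0.0004,-11.1805,11.8637,-2.9825,1.3837,-0.9136
17,0.0838,-1.3008,-0.0196,-1.7459,1.5385,-2.7049,-4.2762,-1.1546,-3.0269,3.4595,0.2126,-0.8671,-0.0191,-11.0101,12.0831,-2.8642,1.2243,-0.9449
18,0.0448,-1.3645,-0.0371,-1.7898,1.5897,-2.5026,-4.2290,-1.1678,-2.8096,3.3685,0.2043,-0.8355,-0.0388,-11.0121,12.3944,-2.7084,1.0011,-0.9528
19,0.0089,-1.4275,-0.0548,-1.8304,1.6394,-2.2898,-4.1701,-1.1900,-2.5995,3.2617,0.1960,-0.8045,-0.0586,-11.1659,12.7824,-2.5177,0.7166,-0.9355
20,-0.0237,-1.4895,-0.0729,-1.8679,1.6875,-2.0661,-4.0985,-1.2209,-2.3968,3.1399,0.1876,-0.7743,-0.0785,-11.4537,13.2347,-2.2958,0.3745,-0.8920
21,-0.0529,-1.5503,-0.0915,-1.9024,1.7336,-1.8312,-4.0129,-1.2597,-2.2014,3.0038,0.1793,-0.7449,-0.0986,-11.8598,13.7416,-2.0463,-0.0209,-0.8221
22,-0.0785,-1.6097,-0.1108,-1.9341,1.7776,-1.5852,-3.9125,-1.3052,-2.0128,2.8538,0.1710,-0.7165,-0.1188,-12.3702,14.2952,-1.7734,-0.4648,-0.7263
23,-0.1004,-1.6675,-0.1307,-1.9630,1.8192,-1.3281,-3.7961,-1.3561,-1.8300,2.6908,0.1627,-0.6890,-0.1392,-12.9721,14.8895,-1.4815,-0.9522,-0.6056
24,-0.1183,-1.7235,-0.1515,-1.9891,1.8583,-1.0605,-3.6631,-1.4102,-1.6518,2.5153,0.1543,-0.6626,-0.1598,-13.6538,15.5196,-1.1753,-1.4778,-0.4619
25,-0.1321,-1.7773,-0.1731,-2.0126,1.8947,-0.7835,-3.5133,-1.4650,-1.4768,2.3282,0.1459,-0.6371,-0.1807,-14.4040,16.1816,-0.8597,-2.0361,-0.2974
26,-0.1417,-1.8288,-0.1955,-2.0335,1.9282,-0.4989,-3.3467,-1.5177,-1.3033,2.1306,0.1374,-0.6125,-0.2020,-15.2118,16.8715,-0.5398,-2.6215,-0.1146
27,-0.1471,-1.8776,-0.2186,-2.0518,1.9587,-0.2094,-3.1641,-1.5649,-1.1294,1.9234,0.1288,-0.5888,-0.2236,-16.0657,17.5851,-0.2209,-3.2281,0.0833
28,-0.1480,-1.9236,-0.2424,-2.0674,1.9860,0.0809,-2.9674,-1.6028,-0.9528,1.7080,0.1200,-0.5659,-0.2456,-16.9536,18.3173,0.0918,-3.8497,0.2931
29,-0.1447,-1.9666,-0.2666,-2.0804,2.0101,0.3651,-2.7609,-1.6266,-0.7702,1.4861,0.1110,-0.5436,-0.2681,-17.8617,19.0637,0.3935,-4.4809,0.5110
30,-0.1371,-2.0064,-0.2911,-2.0906,2.0307,0.6417,-2.5446,-1.6347,-0.5835,1.2589,0.1018,-0.5219,-0.2909,-18.7725,19.8085,0.6774,-5.1101,0.7335
31,-0.1255,-2.0429,-0.3156,-2.0979,2.0480,0.9051,-2.3222,-1.6237,-0.3917,1.0290,0.0923,-0.5006,-0.3142,-19.6675,20.5372,0.9383,-5.7282,0.9565
32,-0.1101,-2.0760,-0.3397,-2.1023,2.0617,1.1497,-2.0977,-1.5912,-0.1949,0.7988,0.0825,-0.4794,-0.3379,,,,,
# any joint saturated: no


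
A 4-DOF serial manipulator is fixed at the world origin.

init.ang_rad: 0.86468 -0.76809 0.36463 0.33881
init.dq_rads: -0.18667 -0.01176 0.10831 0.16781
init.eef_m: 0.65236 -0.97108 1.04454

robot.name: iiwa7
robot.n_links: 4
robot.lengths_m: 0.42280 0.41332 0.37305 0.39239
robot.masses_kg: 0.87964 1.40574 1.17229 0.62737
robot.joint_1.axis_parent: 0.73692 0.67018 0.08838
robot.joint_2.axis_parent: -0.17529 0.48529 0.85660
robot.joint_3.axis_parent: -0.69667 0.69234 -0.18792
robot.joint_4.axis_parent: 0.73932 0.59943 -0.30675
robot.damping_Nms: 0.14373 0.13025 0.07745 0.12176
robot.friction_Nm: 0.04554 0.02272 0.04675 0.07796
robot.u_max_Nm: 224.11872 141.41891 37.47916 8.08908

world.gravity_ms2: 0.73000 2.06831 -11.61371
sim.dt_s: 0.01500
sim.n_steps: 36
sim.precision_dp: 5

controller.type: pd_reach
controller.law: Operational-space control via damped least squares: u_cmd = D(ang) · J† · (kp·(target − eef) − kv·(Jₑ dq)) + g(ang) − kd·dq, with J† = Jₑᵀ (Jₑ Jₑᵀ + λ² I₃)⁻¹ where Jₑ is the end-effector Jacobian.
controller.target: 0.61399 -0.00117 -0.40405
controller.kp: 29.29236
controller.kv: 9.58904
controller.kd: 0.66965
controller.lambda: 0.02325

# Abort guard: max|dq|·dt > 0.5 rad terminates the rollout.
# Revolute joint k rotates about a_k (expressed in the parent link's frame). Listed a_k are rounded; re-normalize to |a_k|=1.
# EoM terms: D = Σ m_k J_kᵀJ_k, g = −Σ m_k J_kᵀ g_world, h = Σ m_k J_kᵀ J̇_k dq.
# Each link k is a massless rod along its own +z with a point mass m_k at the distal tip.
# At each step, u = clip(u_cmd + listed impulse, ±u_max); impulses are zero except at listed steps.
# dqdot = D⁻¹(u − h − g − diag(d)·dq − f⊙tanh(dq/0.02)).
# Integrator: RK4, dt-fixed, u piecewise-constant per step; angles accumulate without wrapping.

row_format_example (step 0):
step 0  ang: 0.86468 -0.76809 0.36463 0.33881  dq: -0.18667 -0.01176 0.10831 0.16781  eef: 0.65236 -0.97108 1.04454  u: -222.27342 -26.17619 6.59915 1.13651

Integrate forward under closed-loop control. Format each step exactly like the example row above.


step 1  ang: 0.85175 -0.77927 0.39871 0.37702  dq: -1.54600 -1.43674 4.44718 4.83400  eef: 0.65063 -0.96623 1.04208  u: -168.68960 -16.90066 3.42215 -2.23666
step 2  ang: 0.82061 -0.80153 0.48482 0.46839  dq: -2.61031 -1.52838 7.08251 7.21822  eef: 0.64762 -0.95341 1.03271  u: -98.07804 -5.24390 3.25219 -3.56020
step 3  ang: 0.77665 -0.81881 0.59957 0.58150  dq: -3.24167 -0.83073 8.26631 7.77308  eef: 0.64238 -0.93106 1.02019  u: -43.57137 2.19424 3.93198 -3.60132
step 4  ang: 0.72611 -0.82514 0.72623 0.69483  dq: -3.48862 -0.06971 8.65373 7.29313  eef: 0.63572 -0.90014 1.00686  u: -9.01880 5.36938 4.44670 -3.10181
step 5  ang: 0.67374 -0.82150 0.85608 0.79737  dq: -3.49025 0.52258 8.67608 6.37118  eef: 0.62915 -0.86300 0.99358  u: 10.88456 5.73320 4.52828 -2.46804
step 6  ang: 0.62236 -0.81032 0.98517 0.88513  dq: -3.36170 0.95723 8.54179 5.34898  eef: 0.62392 -0.82207 0.98013  u: 21.12305 4.45261 4.17974 -1.86718
step 7  ang: 0.57337 -0.79357 1.11186 0.95781  dq: -3.17244 1.27779 8.35359 4.37187  eef: 0.62072 -0.77923 0.96581  u: 25.13073 2.30310 3.46507 -1.33196
step 8  ang: 0.52738 -0.77263 1.23567 1.01647  dq: -2.96082 1.52159 8.15574 3.48297  eef: 0.61975 -0.73575 0.94980  u: 25.20587 -0.20751 2.46016 -0.84557
step 9  ang: 0.48459 -0.74842 1.35653 1.06248  dq: -2.74731 1.71618 7.96003 2.68245  eef: 0.62087 -0.69246 0.93141  u: 22.96304 -2.73268 1.24432 -0.38114
step 10  ang: 0.44493 -0.72151 1.47444 1.09708  dq: -2.54215 1.88147 7.76147 1.95768  eef: 0.62370 -0.64983 0.91015  u: 19.59443 -5.03166 -0.10055 0.08289
step 11  ang: 0.40825 -0.69222 1.58925 1.12133  dq: -2.34944 2.03182 7.54838 1.29691  eef: 0.62777 -0.60816 0.88576  u: 15.98260 -6.94952 -1.49182 0.55801
step 12  ang: 0.37436 -0.66070 1.70067 1.13617  dq: -2.16939 2.17709 7.30900 0.69387  eef: 0.63252 -0.56763 0.85817  u: 12.73388 -8.41125 -2.85096 1.04577
step 13  ang: 0.34309 -0.62696 1.80824 1.14243  dq: -1.99975 2.32316 7.03531 0.14744  eef: 0.63740 -0.52836 0.82750  u: 10.19364 -9.41308 -4.10965 1.54011
step 14  ang: 0.31432 -0.59092 1.91146 1.14128  dq: -1.83612 2.48546 6.73019 -0.29020  eef: 0.64186 -0.49047 0.79404  u: 8.61891 -9.96158 -5.20170 1.97765
step 15  ang: 0.28800 -0.55238 2.00987 1.13409  dq: -1.67426 2.64921 6.39181 -0.67420  eef: 0.64541 -0.45406 0.75821  u: 7.77983 -10.19628 -6.09928 2.40633
step 16  ang: 0.26411 -0.51141 2.10299 1.12152  dq: -1.51088 2.80870 6.02349 -1.01205  eef: 0.64778 -0.41923 0.72049  u: 7.51061 -10.20577 -6.78814 2.82301
step 17  ang: 0.24271 -0.46809 2.19041 1.10428  dq: -1.34312 2.95915 5.63136 -1.30127  eef: 0.64878 -0.38607 0.68137  u: 7.65827 -10.05781 -7.26331 3.21313
step 18  ang: 0.22387 -0.42261 2.27184 1.08307  dq: -1.16861 3.09416 5.22183 -1.54257  eef: 0.64832 -0.35469 0.64134  u: 8.07216 -9.80791 -7.52984 3.56566
step 19  ang: 0.20771 -0.37525 2.34704 1.05861  dq: -0.98559 3.20656 4.80095 -1.73838  eef: 0.64638 -0.32518 0.60091  u: 8.62328 -9.49793 -7.60082 3.87237
step 20  ang: 0.19436 -0.32642 2.41590 1.03152  dq: -0.79289 3.28926 4.37434 -1.89165  eef: 0.64302 -0.29761 0.56053  u: 9.21115 -9.15767 -7.49553 4.12715
step 21  ang: 0.18399 -0.27661 2.47837 1.00244  dq: -0.58997 3.33599 3.94731 -2.00496  eef: 0.63839 -0.27205 0.52062  u: 9.76297 -8.80746 -7.23790 4.32566
step 22  ang: 0.17673 -0.22639 2.53447 0.97194  dq: -0.37692 3.34220 3.52518 -2.08009  eef: 0.63266 -0.24850 0.48154  u: 10.22885 -8.46082 -6.85497 4.46518
step 23  ang: 0.17273 -0.17639 2.58432 0.94058  dq: -0.15449 3.30569 3.11339 -2.11807  eef: 0.62606 -0.22697 0.44361  u: 10.57556 -8.12656 -6.37544 4.54459
step 24  ang: 0.17213 -0.12726 2.62811 0.90890  dq: 0.07581 3.22701 2.71758 -2.11968  eef: 0.61882 -0.20739 0.40707  u: 10.78255 -7.81003 -5.82840 4.56464
step 25  ang: 0.17503 -0.07961 2.66611 0.87744  dq: 0.31157 3.10957 2.34341 -2.08613  eef: 0.61121 -0.18967 0.37208  u: 10.84048 -7.51402 -5.24213 4.52820
step 26  ang: 0.18149 -0.03398 2.69869 0.84672  dq: 0.55124 2.95839 1.99526 -2.01923  eef: 0.60345 -0.17369 0.33878  u: 10.71946 -7.23832 -4.64280 4.43994
step 27  ang: 0.19156 0.00916 2.72626 0.81720  dq: 0.79225 2.77987 1.67674 -1.92265  eef: 0.59577 -0.15931 0.30720  u: 10.40134 -6.98044 -4.05454 4.30671
step 28  ang: 0.20524 0.04944 2.74929 0.78930  dq: 1.03193 2.58058 1.38994 -1.80153  eef: 0.58838 -0.14637 0.27733  u: 9.86757 -6.73550 -3.49842 4.13676
step 29  ang: 0.22248 0.08662 2.76824 0.76333  dq: 1.26761 2.36652 1.13533 -1.66212  eef: 0.58142 -0.13473 0.24911  u: 9.10091 -6.49676 -2.99199 3.93898
step 30  ang: 0.24320 0.12050 2.78361 0.73954  dq: 1.49667 2.14267 0.91195 -1.51108  eef: 0.57503 -0.12426 0.22246  u: 8.08778 -6.25632 -2.54898 3.72207
step 31  ang: 0.26730 0.15096 2.79584 0.71804  dq: 1.71660 1.91294 0.71773 -1.35478  eef: 0.56930 -0.11482 0.19724  u: 6.82023 -6.00603 -2.17911 3.49380
step 32  ang: 0.29461 0.17795 2.80535 0.69889  dq: 1.92502 1.68027 0.54991 -1.19878  eef: 0.56429 -0.10631 0.17331  u: 5.29708 -5.73834 -1.88813 3.26054
step 33  ang: 0.32494 0.20144 2.81251 0.68203  dq: 2.11964 1.44702 0.40539 -1.04746  eef: 0.56001 -0.09864 0.15053  u: 3.52453 -5.44713 -1.67804 3.02711
step 34  ang: 0.35807 0.22144 2.81767 0.66738  dq: 2.29837 1.21520 0.28102 -0.90391  eef: 0.55648 -0.09172 0.12876  u: 1.51616 -5.12823 -1.54732 2.79674
step 35  ang: 0.39374 0.23798 2.82108 0.65482  dq: 2.45928 0.98673 0.17383 -0.77002  eef: 0.55367 -0.08549 0.10786  u: -0.70723 -4.77979 -1.49139 2.57136
step 36  ang: 0.43169 0.25114 2.82299 0.64418  dq: 2.60071 0.76361 0.08110 -0.64662  eef: 0.55157 -0.07988 0.08769


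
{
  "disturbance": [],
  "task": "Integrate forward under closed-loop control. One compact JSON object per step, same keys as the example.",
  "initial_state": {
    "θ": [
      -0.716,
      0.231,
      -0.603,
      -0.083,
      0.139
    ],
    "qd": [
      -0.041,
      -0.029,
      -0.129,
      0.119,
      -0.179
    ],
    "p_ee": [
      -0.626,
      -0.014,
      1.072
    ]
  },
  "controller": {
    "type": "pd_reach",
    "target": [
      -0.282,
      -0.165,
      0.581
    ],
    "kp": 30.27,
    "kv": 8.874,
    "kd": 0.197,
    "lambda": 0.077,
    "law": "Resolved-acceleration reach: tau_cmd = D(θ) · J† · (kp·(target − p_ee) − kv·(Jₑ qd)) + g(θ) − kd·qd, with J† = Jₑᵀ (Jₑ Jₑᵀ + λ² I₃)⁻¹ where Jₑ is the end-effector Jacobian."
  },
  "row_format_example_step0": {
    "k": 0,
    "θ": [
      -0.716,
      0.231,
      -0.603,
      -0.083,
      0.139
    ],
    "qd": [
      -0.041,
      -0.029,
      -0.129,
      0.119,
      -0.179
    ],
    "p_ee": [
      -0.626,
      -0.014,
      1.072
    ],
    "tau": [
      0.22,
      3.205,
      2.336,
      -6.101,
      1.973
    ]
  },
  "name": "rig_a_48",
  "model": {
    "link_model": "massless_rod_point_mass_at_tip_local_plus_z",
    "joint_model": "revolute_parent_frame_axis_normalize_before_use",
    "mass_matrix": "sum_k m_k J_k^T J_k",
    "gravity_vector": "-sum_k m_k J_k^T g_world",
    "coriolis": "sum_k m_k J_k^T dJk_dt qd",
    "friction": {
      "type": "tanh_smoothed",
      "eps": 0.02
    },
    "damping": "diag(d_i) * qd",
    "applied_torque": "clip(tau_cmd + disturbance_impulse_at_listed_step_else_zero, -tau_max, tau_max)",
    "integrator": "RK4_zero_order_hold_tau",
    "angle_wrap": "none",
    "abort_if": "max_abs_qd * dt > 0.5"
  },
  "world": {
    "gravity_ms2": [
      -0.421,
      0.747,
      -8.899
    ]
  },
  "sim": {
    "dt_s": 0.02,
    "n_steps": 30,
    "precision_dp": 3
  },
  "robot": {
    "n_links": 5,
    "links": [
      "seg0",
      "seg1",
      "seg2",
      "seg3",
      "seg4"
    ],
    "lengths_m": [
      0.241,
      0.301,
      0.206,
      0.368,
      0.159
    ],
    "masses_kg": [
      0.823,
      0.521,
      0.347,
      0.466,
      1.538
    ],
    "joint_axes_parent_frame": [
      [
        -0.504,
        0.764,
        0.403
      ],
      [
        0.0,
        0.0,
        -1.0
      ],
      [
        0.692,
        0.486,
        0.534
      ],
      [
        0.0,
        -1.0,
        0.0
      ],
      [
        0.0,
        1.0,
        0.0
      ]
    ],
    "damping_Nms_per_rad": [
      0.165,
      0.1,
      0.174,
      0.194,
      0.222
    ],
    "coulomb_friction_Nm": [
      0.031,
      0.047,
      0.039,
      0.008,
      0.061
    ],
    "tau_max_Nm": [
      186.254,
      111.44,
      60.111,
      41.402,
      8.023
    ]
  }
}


{"k":1,"\u03b8":[-0.725,0.239,-0.619,-0.089,0.147],"qd":[-0.859,0.495,-1.546,-0.967,0.6],"p_ee":[-0.626,-0.013,1.07],"tau":[1.224,3.111,1.972,-5.397,1.659]}
{"k":2,"\u03b8":[-0.749,0.26,-0.66,-0.112,0.162],"qd":[-1.539,1.321,-2.598,-1.474,0.858],"p_ee":[-0.625,-0.012,1.066],"tau":[3.09,3.347,1.278,-5.019,1.503]}
{"k":3,"\u03b8":[-0.786,0.292,-0.721,-0.143,0.182],"qd":[-2.043,1.653,-3.562,-1.827,0.975],"p_ee":[-0.623,-0.013,1.06],"tau":[5.646,3.923,0.341,-4.639,1.348]}
{"k":4,"\u03b8":[-0.83,0.332,-0.798,-0.176,0.204],"qd":[-2.406,1.897,-4.27,-1.734,1.075],"p_ee":[-0.62,-0.015,1.052],"tau":[8.328,4.614,-0.743,-4.172,1.135]}
{"k":5,"\u03b8":[-0.881,0.374,-0.887,-0.204,0.227],"qd":[-2.64,1.916,-4.748,-1.441,1.049],"p_ee":[-0.616,-0.018,1.041],"tau":[10.533,5.298,-1.81,-3.518,0.88]}
{"k":6,"\u03b8":[-0.936,0.416,-0.983,-0.224,0.249],"qd":[-2.79,1.87,-4.949,-0.929,0.968],"p_ee":[-0.612,-0.022,1.029],"tau":[11.984,5.831,-2.751,-2.728,0.588]}
{"k":7,"\u03b8":[-0.993,0.456,-1.08,-0.232,0.269],"qd":[-2.885,1.76,-4.932,-0.336,0.791],"p_ee":[-0.606,-0.026,1.015],"tau":[12.731,6.148,-3.478,-1.885,0.3]}
{"k":8,"\u03b8":[-1.052,0.492,-1.175,-0.229,0.285],"qd":[-2.947,1.625,-4.729,0.296,0.551],"p_ee":[-0.6,-0.03,0.999],"tau":[13.021,6.207,-3.958,-1.091,0.039]}
{"k":9,"\u03b8":[-1.111,0.525,-1.265,-0.214,0.295],"qd":[-2.978,1.472,-4.395,0.904,0.278],"p_ee":[-0.592,-0.035,0.983],"tau":[13.151,6.008,-4.187,-0.419,-0.178]}
{"k":10,"\u03b8":[-1.171,0.554,-1.347,-0.188,0.299],"qd":[-2.974,1.299,-3.99,1.425,-0.009],"p_ee":[-0.582,-0.04,0.966],"tau":[13.317,5.581,-4.176,0.086,-0.34]}
{"k":11,"\u03b8":[-1.23,0.58,-1.421,-0.152,0.3],"qd":[-2.928,1.097,-3.585,1.809,-0.215],"p_ee":[-0.572,-0.046,0.948],"tau":[13.63,4.971,-3.95,0.419,-0.463]}
{"k":12,"\u03b8":[-1.288,0.601,-1.488,-0.111,0.297],"qd":[-2.843,0.923,-3.171,2.128,-0.265],"p_ee":[-0.56,-0.052,0.93],"tau":[14.069,4.233,-3.551,0.569,-0.559]}
{"k":13,"\u03b8":[-1.343,0.617,-1.548,-0.067,0.291],"qd":[-2.728,0.723,-2.851,2.253,-0.334],"p_ee":[-0.547,-0.059,0.91],"tau":[14.501,3.449,-2.982,0.56,-0.592]}
{"k":14,"\u03b8":[-1.396,0.629,-1.602,-0.022,0.283],"qd":[-2.592,0.546,-2.579,2.28,-0.396],"p_ee":[-0.534,-0.066,0.891],"tau":[14.85,2.654,-2.294,0.407,-0.573]}
{"k":15,"\u03b8":[-1.447,0.638,-1.652,0.022,0.275],"qd":[-2.441,0.402,-2.337,2.256,-0.416],"p_ee":[-0.52,-0.073,0.871],"tau":[15.103,1.876,-1.54,0.147,-0.523]}
{"k":16,"\u03b8":[-1.494,0.645,-1.697,0.066,0.266],"qd":[-2.281,0.281,-2.131,2.186,-0.413],"p_ee":[-0.506,-0.08,0.851],"tau":[15.249,1.143,-0.759,-0.184,-0.448]}
{"k":17,"\u03b8":[-1.538,0.648,-1.739,0.107,0.257],"qd":[-2.118,0.185,-1.95,2.093,-0.393],"p_ee":[-0.492,-0.088,0.831],"tau":[15.291,0.471,0.016,-0.557,-0.357]}
{"k":18,"\u03b8":[-1.579,0.651,-1.777,0.147,0.249],"qd":[-1.955,0.114,-1.783,1.99,-0.362],"p_ee":[-0.478,-0.095,0.812],"tau":[15.242,-0.134,0.759,-0.95,-0.257]}
{"k":19,"\u03b8":[-1.616,0.652,-1.812,0.185,0.242],"qd":[-1.793,0.099,-1.584,1.934,-0.31],"p_ee":[-0.465,-0.102,0.793],"tau":[15.119,-0.677,1.449,-1.355,-0.157]}
{"k":20,"\u03b8":[-1.651,0.652,-1.844,0.22,0.235],"qd":[-1.638,0.056,-1.453,1.808,-0.29],"p_ee":[-0.452,-0.109,0.776],"tau":[14.932,-1.141,2.093,-1.735,-0.049]}
{"k":21,"\u03b8":[-1.682,0.652,-1.873,0.254,0.228],"qd":[-1.489,0.029,-1.327,1.692,-0.256],"p_ee":[-0.439,-0.115,0.758],"tau":[14.709,-1.536,2.666,-2.09,0.05]}
{"k":22,"\u03b8":[-1.71,0.651,-1.9,0.285,0.223],"qd":[-1.348,0.007,-1.216,1.573,-0.226],"p_ee":[-0.427,-0.121,0.742],"tau":[14.459,-1.864,3.17,-2.416,0.144]}
{"k":23,"\u03b8":[-1.736,0.65,-1.924,0.314,0.218],"qd":[-1.215,-0.006,-1.109,1.46,-0.198],"p_ee":[-0.415,-0.127,0.727],"tau":[14.193,-2.131,3.604,-2.709,0.231]}
{"k":24,"\u03b8":[-1.759,0.649,-1.946,0.341,0.214],"qd":[-1.091,-0.012,-1.01,1.352,-0.172],"p_ee":[-0.404,-0.132,0.713],"tau":[13.919,-2.345,3.971,-2.968,0.308]}
{"k":25,"\u03b8":[-1.78,0.648,-1.966,0.366,0.21],"qd":[-0.976,-0.014,-0.917,1.25,-0.147],"p_ee":[-0.393,-0.137,0.699],"tau":[13.646,-2.512,4.276,-3.194,0.377]}
{"k":26,"\u03b8":[-1.798,0.648,-1.984,0.389,0.207],"qd":[-0.869,-0.014,-0.831,1.153,-0.123],"p_ee":[-0.383,-0.141,0.687],"tau":[13.378,-2.637,4.524,-3.387,0.436]}
{"k":27,"\u03b8":[-1.815,0.647,-2.001,0.411,0.205],"qd":[-0.772,-0.013,-0.752,1.061,-0.099],"p_ee":[-0.374,-0.145,0.676],"tau":[13.118,-2.727,4.72,-3.549,0.487]}
{"k":28,"\u03b8":[-1.829,0.646,-2.016,0.431,0.203],"qd":[-0.682,-0.012,-0.679,0.974,-0.077],"p_ee":[-0.365,-0.149,0.665],"tau":[12.869,-2.785,4.869,-3.684,0.53]}
{"k":29,"\u03b8":[-1.842,0.645,-2.029,0.449,0.201],"qd":[-0.601,-0.01,-0.612,0.893,-0.057],"p_ee":[-0.357,-0.152,0.655],"tau":[12.634,-2.818,4.978,-3.794,0.565]}
{"k":30,"\u03b8":[-1.854,0.645,-2.041,0.466,0.2],"qd":[-0.527,-0.008,-0.551,0.817,-0.039],"p_ee":[-0.349,-0.155,0.647]}
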